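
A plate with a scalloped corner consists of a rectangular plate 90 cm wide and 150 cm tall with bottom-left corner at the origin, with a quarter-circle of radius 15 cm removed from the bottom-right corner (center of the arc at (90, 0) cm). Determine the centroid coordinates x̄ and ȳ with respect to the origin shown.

plate: A = 90 × 150 = 13500.00, centroid at (45.00, 75.00).
removed quarter-circle: A = −¼π·15² = -176.71, centroid at (83.63, 6.37).
ΣA = 13323.29 cm², ΣAx̄ = 592720.69 cm³, ΣAȳ = 1011375.00 cm³.
x̄ = 592720.69/13323.29 = 44.49 cm; ȳ = 1011375.00/13323.29 = 75.91 cm.

x̄ = 44.49 cm, ȳ = 75.91 cm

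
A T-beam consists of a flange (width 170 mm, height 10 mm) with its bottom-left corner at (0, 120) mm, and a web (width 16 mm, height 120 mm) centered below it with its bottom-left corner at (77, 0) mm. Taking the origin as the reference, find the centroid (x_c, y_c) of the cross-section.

web: A = 16 × 120 = 1920.00, centroid at (85.00, 60.00).
flange: A = 170 × 10 = 1700.00, centroid at (85.00, 125.00).
ΣA = 3620.00 mm²
ΣAx_c = (1920.00)(85.00) + (1700.00)(85.00) = 307700.00 mm³
ΣAy_c = (1920.00)(60.00) + (1700.00)(125.00) = 327700.00 mm³
x_c = 307700.00 / 3620.00 = 85.00 mm
y_c = 327700.00 / 3620.00 = 90.52 mm

x_c = 85.00 mm, y_c = 90.52 mm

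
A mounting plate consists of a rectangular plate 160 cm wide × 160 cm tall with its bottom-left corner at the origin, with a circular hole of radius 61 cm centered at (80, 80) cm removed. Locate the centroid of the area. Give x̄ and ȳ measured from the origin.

plate: A = 160 × 160 = 25600.00, centroid at (80.00, 80.00).
hole: A = −π·61² = -11689.87, centroid at (80.00, 80.00).
ΣA = 13910.13 cm², ΣAx̄ = 1112810.70 cm³, ΣAȳ = 1112810.70 cm³.
x̄ = 1112810.70/13910.13 = 80.00 cm; ȳ = 1112810.70/13910.13 = 80.00 cm.

x̄ = 80.00 cm, ȳ = 80.00 cm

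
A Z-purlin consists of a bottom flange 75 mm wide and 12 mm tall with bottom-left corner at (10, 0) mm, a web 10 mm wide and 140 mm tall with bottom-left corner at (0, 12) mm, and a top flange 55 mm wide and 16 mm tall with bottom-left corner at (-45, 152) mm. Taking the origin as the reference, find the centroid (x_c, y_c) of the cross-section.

x_c = 10.80 mm, y_c = 82.08 mm

bottom flange: A = 75 × 12 = 900.00, centroid at (47.50, 6.00).
web: A = 10 × 140 = 1400.00, centroid at (5.00, 82.00).
top flange: A = 55 × 16 = 880.00, centroid at (-17.50, 160.00).
ΣA = 3180.00 mm²
ΣAx_c = (900.00)(47.50) + (1400.00)(5.00) + (880.00)(-17.50) = 34350.00 mm³
ΣAy_c = (900.00)(6.00) + (1400.00)(82.00) + (880.00)(160.00) = 261000.00 mm³
x_c = 34350.00 / 3180.00 = 10.80 mm
y_c = 261000.00 / 3180.00 = 82.08 mm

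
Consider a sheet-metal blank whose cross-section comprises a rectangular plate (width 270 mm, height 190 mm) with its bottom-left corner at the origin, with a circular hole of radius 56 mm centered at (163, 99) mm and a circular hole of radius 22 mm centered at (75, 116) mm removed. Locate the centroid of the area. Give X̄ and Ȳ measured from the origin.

X̄ = 130.38 mm, Ȳ = 93.21 mm

plate: A = 270 × 190 = 51300.00, centroid at (135.00, 95.00).
hole 1: A = −π·56² = -9852.03, centroid at (163.00, 99.00).
hole 2: A = −π·22² = -1520.53, centroid at (75.00, 116.00).
ΣA = 39927.43 mm²
ΣAX̄ = (51300.00)(135.00) + (-9852.03)(163.00) + (-1520.53)(75.00) = 5205578.55 mm³
ΣAȲ = (51300.00)(95.00) + (-9852.03)(99.00) + (-1520.53)(116.00) = 3721767.00 mm³
X̄ = 5205578.55 / 39927.43 = 130.38 mm
Ȳ = 3721767.00 / 39927.43 = 93.21 mm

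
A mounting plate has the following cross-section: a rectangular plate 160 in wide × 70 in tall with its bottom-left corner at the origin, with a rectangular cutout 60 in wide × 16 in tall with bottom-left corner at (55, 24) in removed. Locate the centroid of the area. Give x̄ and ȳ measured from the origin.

Part | A | x̄ᵢ | ȳᵢ | A·x̄ᵢ | A·ȳᵢ
plate | 11200.00 | 80.00 | 35.00 | 896000.00 | 392000.00
hole | -960.00 | 85.00 | 32.00 | -81600.00 | -30720.00
Σ | 10240.00 |  |  | 814400.00 | 361280.00
x̄ = 814400.00 / 10240.00 = 79.53 in
ȳ = 361280.00 / 10240.00 = 35.28 in

x̄ = 79.53 in, ȳ = 35.28 in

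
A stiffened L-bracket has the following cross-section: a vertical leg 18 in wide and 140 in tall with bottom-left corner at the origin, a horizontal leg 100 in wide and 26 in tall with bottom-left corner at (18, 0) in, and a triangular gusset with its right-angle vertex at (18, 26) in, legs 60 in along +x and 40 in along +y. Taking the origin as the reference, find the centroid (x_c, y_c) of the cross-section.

vertical leg: A = 18 × 140 = 2520.00, centroid at (9.00, 70.00).
horizontal leg: A = 100 × 26 = 2600.00, centroid at (68.00, 13.00).
gusset: A = ½·60·40 = 1200.00, centroid at (38.00, 39.33).
ΣA = 6320.00 in²
ΣAx_c = (2520.00)(9.00) + (2600.00)(68.00) + (1200.00)(38.00) = 245080.00 in³
ΣAy_c = (2520.00)(70.00) + (2600.00)(13.00) + (1200.00)(39.33) = 257400.00 in³
x_c = 245080.00 / 6320.00 = 38.78 in
y_c = 257400.00 / 6320.00 = 40.73 in

x_c = 38.78 in, y_c = 40.73 in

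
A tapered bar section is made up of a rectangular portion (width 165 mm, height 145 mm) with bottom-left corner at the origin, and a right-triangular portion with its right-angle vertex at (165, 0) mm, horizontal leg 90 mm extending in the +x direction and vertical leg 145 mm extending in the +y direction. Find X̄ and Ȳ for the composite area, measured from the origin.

Part | A | x̄ᵢ | ȳᵢ | A·x̄ᵢ | A·ȳᵢ
rectangular portion | 23925.00 | 82.50 | 72.50 | 1973812.50 | 1734562.50
triangular portion | 6525.00 | 195.00 | 48.33 | 1272375.00 | 315375.00
Σ | 30450.00 |  |  | 3246187.50 | 2049937.50
X̄ = 3246187.50 / 30450.00 = 106.61 mm
Ȳ = 2049937.50 / 30450.00 = 67.32 mm

X̄ = 106.61 mm, Ȳ = 67.32 mm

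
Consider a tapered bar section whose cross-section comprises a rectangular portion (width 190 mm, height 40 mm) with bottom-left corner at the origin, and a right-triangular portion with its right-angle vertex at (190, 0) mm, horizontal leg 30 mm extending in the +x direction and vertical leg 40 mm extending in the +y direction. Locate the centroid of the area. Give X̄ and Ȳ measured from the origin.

Part | A | x̄ᵢ | ȳᵢ | A·x̄ᵢ | A·ȳᵢ
rectangular portion | 7600.00 | 95.00 | 20.00 | 722000.00 | 152000.00
triangular portion | 600.00 | 200.00 | 13.33 | 120000.00 | 8000.00
Σ | 8200.00 |  |  | 842000.00 | 160000.00
X̄ = 842000.00 / 8200.00 = 102.68 mm
Ȳ = 160000.00 / 8200.00 = 19.51 mm

X̄ = 102.68 mm, Ȳ = 19.51 mm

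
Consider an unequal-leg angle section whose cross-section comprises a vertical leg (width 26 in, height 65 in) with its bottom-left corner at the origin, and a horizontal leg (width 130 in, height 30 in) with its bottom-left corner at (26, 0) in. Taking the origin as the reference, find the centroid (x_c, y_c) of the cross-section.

vertical leg: A = 26 × 65 = 1690.00, centroid at (13.00, 32.50).
horizontal leg: A = 130 × 30 = 3900.00, centroid at (91.00, 15.00).
ΣA = 5590.00 in²
ΣAx_c = (1690.00)(13.00) + (3900.00)(91.00) = 376870.00 in³
ΣAy_c = (1690.00)(32.50) + (3900.00)(15.00) = 113425.00 in³
x_c = 376870.00 / 5590.00 = 67.42 in
y_c = 113425.00 / 5590.00 = 20.29 in

x_c = 67.42 in, y_c = 20.29 in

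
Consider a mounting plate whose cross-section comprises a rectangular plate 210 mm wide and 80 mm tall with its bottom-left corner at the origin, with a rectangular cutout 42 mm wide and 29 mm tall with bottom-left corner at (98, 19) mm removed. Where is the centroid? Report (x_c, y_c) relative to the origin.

Part | A | x̄ᵢ | ȳᵢ | A·x̄ᵢ | A·ȳᵢ
plate | 16800.00 | 105.00 | 40.00 | 1764000.00 | 672000.00
hole | -1218.00 | 119.00 | 33.50 | -144942.00 | -40803.00
Σ | 15582.00 |  |  | 1619058.00 | 631197.00
x_c = 1619058.00 / 15582.00 = 103.91 mm
y_c = 631197.00 / 15582.00 = 40.51 mm

x_c = 103.91 mm, y_c = 40.51 mm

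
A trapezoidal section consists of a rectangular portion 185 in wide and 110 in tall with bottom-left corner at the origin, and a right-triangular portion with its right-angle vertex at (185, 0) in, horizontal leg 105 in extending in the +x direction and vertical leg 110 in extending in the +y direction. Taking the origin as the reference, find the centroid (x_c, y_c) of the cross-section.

x_c = 120.68 in, y_c = 50.95 in

rectangular portion: A = 185 × 110 = 20350.00, centroid at (92.50, 55.00).
triangular portion: A = ½·105·110 = 5775.00, centroid at (220.00, 36.67).
ΣA = 26125.00 in²
ΣAx_c = (20350.00)(92.50) + (5775.00)(220.00) = 3152875.00 in³
ΣAy_c = (20350.00)(55.00) + (5775.00)(36.67) = 1331000.00 in³
x_c = 3152875.00 / 26125.00 = 120.68 in
y_c = 1331000.00 / 26125.00 = 50.95 in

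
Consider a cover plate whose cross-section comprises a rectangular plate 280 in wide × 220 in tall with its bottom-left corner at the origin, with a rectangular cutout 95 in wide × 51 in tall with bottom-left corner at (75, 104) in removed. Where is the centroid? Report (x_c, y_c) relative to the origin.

Part | A | x̄ᵢ | ȳᵢ | A·x̄ᵢ | A·ȳᵢ
plate | 61600.00 | 140.00 | 110.00 | 8624000.00 | 6776000.00
hole | -4845.00 | 122.50 | 129.50 | -593512.50 | -627427.50
Σ | 56755.00 |  |  | 8030487.50 | 6148572.50
x_c = 8030487.50 / 56755.00 = 141.49 in
y_c = 6148572.50 / 56755.00 = 108.34 in

x_c = 141.49 in, y_c = 108.34 in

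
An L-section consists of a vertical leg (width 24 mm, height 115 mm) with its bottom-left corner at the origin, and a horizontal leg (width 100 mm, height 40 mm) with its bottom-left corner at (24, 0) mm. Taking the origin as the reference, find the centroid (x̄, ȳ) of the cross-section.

vertical leg: A = 24 × 115 = 2760.00, centroid at (12.00, 57.50).
horizontal leg: A = 100 × 40 = 4000.00, centroid at (74.00, 20.00).
ΣA = 6760.00 mm², ΣAx̄ = 329120.00 mm³, ΣAȳ = 238700.00 mm³.
x̄ = 329120.00/6760.00 = 48.69 mm; ȳ = 238700.00/6760.00 = 35.31 mm.

x̄ = 48.69 mm, ȳ = 35.31 mm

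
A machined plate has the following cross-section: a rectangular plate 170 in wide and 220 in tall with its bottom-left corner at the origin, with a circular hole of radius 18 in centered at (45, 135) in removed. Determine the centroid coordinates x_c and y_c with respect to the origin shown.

Part | A | x̄ᵢ | ȳᵢ | A·x̄ᵢ | A·ȳᵢ
plate | 37400.00 | 85.00 | 110.00 | 3179000.00 | 4114000.00
hole | -1017.88 | 45.00 | 135.00 | -45804.42 | -137413.26
Σ | 36382.12 |  |  | 3133195.58 | 3976586.74
x_c = 3133195.58 / 36382.12 = 86.12 in
y_c = 3976586.74 / 36382.12 = 109.30 in

x_c = 86.12 in, y_c = 109.30 in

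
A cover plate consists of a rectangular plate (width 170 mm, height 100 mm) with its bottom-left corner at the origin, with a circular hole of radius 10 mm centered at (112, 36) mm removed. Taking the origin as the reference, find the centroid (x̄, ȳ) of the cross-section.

Part | A | x̄ᵢ | ȳᵢ | A·x̄ᵢ | A·ȳᵢ
plate | 17000.00 | 85.00 | 50.00 | 1445000.00 | 850000.00
hole | -314.16 | 112.00 | 36.00 | -35185.84 | -11309.73
Σ | 16685.84 |  |  | 1409814.16 | 838690.27
x̄ = 1409814.16 / 16685.84 = 84.49 mm
ȳ = 838690.27 / 16685.84 = 50.26 mm

x̄ = 84.49 mm, ȳ = 50.26 mm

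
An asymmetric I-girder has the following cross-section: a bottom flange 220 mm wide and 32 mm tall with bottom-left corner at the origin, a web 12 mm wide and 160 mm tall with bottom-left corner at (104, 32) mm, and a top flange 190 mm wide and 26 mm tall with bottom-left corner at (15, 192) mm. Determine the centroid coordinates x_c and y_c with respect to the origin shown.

bottom flange: A = 220 × 32 = 7040.00, centroid at (110.00, 16.00).
web: A = 12 × 160 = 1920.00, centroid at (110.00, 112.00).
top flange: A = 190 × 26 = 4940.00, centroid at (110.00, 205.00).
ΣA = 13900.00 mm², ΣAx_c = 1529000.00 mm³, ΣAy_c = 1340380.00 mm³.
x_c = 1529000.00/13900.00 = 110.00 mm; y_c = 1340380.00/13900.00 = 96.43 mm.

x_c = 110.00 mm, y_c = 96.43 mm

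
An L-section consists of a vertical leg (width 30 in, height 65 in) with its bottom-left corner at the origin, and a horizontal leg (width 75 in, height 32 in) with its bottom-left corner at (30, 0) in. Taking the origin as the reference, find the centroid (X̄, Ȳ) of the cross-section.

X̄ = 43.97 in, Ȳ = 23.40 in

vertical leg: A = 30 × 65 = 1950.00, centroid at (15.00, 32.50).
horizontal leg: A = 75 × 32 = 2400.00, centroid at (67.50, 16.00).
ΣA = 4350.00 in², ΣAX̄ = 191250.00 in³, ΣAȲ = 101775.00 in³.
X̄ = 191250.00/4350.00 = 43.97 in; Ȳ = 101775.00/4350.00 = 23.40 in.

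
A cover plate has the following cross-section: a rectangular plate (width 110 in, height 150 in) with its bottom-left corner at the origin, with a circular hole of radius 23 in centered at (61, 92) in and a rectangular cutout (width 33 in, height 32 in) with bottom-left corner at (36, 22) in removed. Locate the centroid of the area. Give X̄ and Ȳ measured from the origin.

X̄ = 54.47 in, Ȳ = 75.79 in

plate: A = 110 × 150 = 16500.00, centroid at (55.00, 75.00).
hole 1: A = −π·23² = -1661.90, centroid at (61.00, 92.00).
hole 2: A = −(33 × 32) = -1056.00, centroid at (52.50, 38.00).
ΣA = 13782.10 in²
ΣAX̄ = (16500.00)(55.00) + (-1661.90)(61.00) + (-1056.00)(52.50) = 750683.95 in³
ΣAȲ = (16500.00)(75.00) + (-1661.90)(92.00) + (-1056.00)(38.00) = 1044476.97 in³
X̄ = 750683.95 / 13782.10 = 54.47 in
Ȳ = 1044476.97 / 13782.10 = 75.79 in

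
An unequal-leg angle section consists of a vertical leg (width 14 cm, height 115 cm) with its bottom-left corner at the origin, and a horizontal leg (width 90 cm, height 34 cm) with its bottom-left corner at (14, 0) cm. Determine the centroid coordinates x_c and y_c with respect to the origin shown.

x_c = 41.07 cm, y_c = 30.96 cm

vertical leg: A = 14 × 115 = 1610.00, centroid at (7.00, 57.50).
horizontal leg: A = 90 × 34 = 3060.00, centroid at (59.00, 17.00).
ΣA = 4670.00 cm²
ΣAx_c = (1610.00)(7.00) + (3060.00)(59.00) = 191810.00 cm³
ΣAy_c = (1610.00)(57.50) + (3060.00)(17.00) = 144595.00 cm³
x_c = 191810.00 / 4670.00 = 41.07 cm
y_c = 144595.00 / 4670.00 = 30.96 cm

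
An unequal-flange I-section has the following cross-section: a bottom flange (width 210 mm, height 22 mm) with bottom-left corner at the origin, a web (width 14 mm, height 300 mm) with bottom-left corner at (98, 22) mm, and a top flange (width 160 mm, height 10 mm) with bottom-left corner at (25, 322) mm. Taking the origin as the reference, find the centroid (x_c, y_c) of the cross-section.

x_c = 105.00 mm, y_c = 124.42 mm

bottom flange: A = 210 × 22 = 4620.00, centroid at (105.00, 11.00).
web: A = 14 × 300 = 4200.00, centroid at (105.00, 172.00).
top flange: A = 160 × 10 = 1600.00, centroid at (105.00, 327.00).
ΣA = 10420.00 mm², ΣAx_c = 1094100.00 mm³, ΣAy_c = 1296420.00 mm³.
x_c = 1094100.00/10420.00 = 105.00 mm; y_c = 1296420.00/10420.00 = 124.42 mm.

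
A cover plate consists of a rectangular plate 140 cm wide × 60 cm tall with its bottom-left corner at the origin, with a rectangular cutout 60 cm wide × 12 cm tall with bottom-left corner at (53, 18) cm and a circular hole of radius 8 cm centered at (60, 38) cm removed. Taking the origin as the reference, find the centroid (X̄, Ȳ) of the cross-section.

Part | A | x̄ᵢ | ȳᵢ | A·x̄ᵢ | A·ȳᵢ
plate | 8400.00 | 70.00 | 30.00 | 588000.00 | 252000.00
hole 1 | -720.00 | 83.00 | 24.00 | -59760.00 | -17280.00
hole 2 | -201.06 | 60.00 | 38.00 | -12063.72 | -7640.35
Σ | 7478.94 |  |  | 516176.28 | 227079.65
X̄ = 516176.28 / 7478.94 = 69.02 cm
Ȳ = 227079.65 / 7478.94 = 30.36 cm

X̄ = 69.02 cm, Ȳ = 30.36 cm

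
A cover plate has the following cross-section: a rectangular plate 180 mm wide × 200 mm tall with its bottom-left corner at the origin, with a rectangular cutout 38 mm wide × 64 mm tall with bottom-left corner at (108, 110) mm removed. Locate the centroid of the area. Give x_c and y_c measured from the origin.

plate: A = 180 × 200 = 36000.00, centroid at (90.00, 100.00).
hole: A = −(38 × 64) = -2432.00, centroid at (127.00, 142.00).
ΣA = 33568.00 mm²
ΣAx_c = (36000.00)(90.00) + (-2432.00)(127.00) = 2931136.00 mm³
ΣAy_c = (36000.00)(100.00) + (-2432.00)(142.00) = 3254656.00 mm³
x_c = 2931136.00 / 33568.00 = 87.32 mm
y_c = 3254656.00 / 33568.00 = 96.96 mm

x_c = 87.32 mm, y_c = 96.96 mm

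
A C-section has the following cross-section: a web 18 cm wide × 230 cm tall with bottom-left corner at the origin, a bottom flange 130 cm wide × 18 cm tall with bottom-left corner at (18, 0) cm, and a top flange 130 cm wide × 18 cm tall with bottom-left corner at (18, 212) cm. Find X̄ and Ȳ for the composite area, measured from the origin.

web: A = 18 × 230 = 4140.00, centroid at (9.00, 115.00).
bottom flange: A = 130 × 18 = 2340.00, centroid at (83.00, 9.00).
top flange: A = 130 × 18 = 2340.00, centroid at (83.00, 221.00).
ΣA = 8820.00 cm²
ΣAX̄ = (4140.00)(9.00) + (2340.00)(83.00) + (2340.00)(83.00) = 425700.00 cm³
ΣAȲ = (4140.00)(115.00) + (2340.00)(9.00) + (2340.00)(221.00) = 1014300.00 cm³
X̄ = 425700.00 / 8820.00 = 48.27 cm
Ȳ = 1014300.00 / 8820.00 = 115.00 cm

X̄ = 48.27 cm, Ȳ = 115.00 cm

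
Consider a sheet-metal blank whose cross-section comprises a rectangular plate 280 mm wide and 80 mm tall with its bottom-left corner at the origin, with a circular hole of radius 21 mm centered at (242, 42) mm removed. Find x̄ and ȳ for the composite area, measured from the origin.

Part | A | x̄ᵢ | ȳᵢ | A·x̄ᵢ | A·ȳᵢ
plate | 22400.00 | 140.00 | 40.00 | 3136000.00 | 896000.00
hole | -1385.44 | 242.00 | 42.00 | -335277.05 | -58188.58
Σ | 21014.56 |  |  | 2800722.95 | 837811.42
x̄ = 2800722.95 / 21014.56 = 133.28 mm
ȳ = 837811.42 / 21014.56 = 39.87 mm

x̄ = 133.28 mm, ȳ = 39.87 mm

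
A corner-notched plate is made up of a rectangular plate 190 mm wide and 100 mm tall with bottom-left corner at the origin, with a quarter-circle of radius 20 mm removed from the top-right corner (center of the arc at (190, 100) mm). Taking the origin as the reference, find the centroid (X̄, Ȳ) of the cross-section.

plate: A = 190 × 100 = 19000.00, centroid at (95.00, 50.00).
removed quarter-circle: A = −¼π·20² = -314.16, centroid at (181.51, 91.51).
ΣA = 18685.84 mm²
ΣAX̄ = (19000.00)(95.00) + (-314.16)(181.51) = 1747976.41 mm³
ΣAȲ = (19000.00)(50.00) + (-314.16)(91.51) = 921250.74 mm³
X̄ = 1747976.41 / 18685.84 = 93.55 mm
Ȳ = 921250.74 / 18685.84 = 49.30 mm

X̄ = 93.55 mm, Ȳ = 49.30 mm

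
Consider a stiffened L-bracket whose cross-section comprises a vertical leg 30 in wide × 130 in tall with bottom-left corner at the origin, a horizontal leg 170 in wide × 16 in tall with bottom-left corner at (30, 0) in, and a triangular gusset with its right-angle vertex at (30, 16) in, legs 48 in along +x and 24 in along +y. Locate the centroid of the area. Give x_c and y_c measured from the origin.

vertical leg: A = 30 × 130 = 3900.00, centroid at (15.00, 65.00).
horizontal leg: A = 170 × 16 = 2720.00, centroid at (115.00, 8.00).
gusset: A = ½·48·24 = 576.00, centroid at (46.00, 24.00).
ΣA = 7196.00 in², ΣAx_c = 397796.00 in³, ΣAy_c = 289084.00 in³.
x_c = 397796.00/7196.00 = 55.28 in; y_c = 289084.00/7196.00 = 40.17 in.

x_c = 55.28 in, y_c = 40.17 in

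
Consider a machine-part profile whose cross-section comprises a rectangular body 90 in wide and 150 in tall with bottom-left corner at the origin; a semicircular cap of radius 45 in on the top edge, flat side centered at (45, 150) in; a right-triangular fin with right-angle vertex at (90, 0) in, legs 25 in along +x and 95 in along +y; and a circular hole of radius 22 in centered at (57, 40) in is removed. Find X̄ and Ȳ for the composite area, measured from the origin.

rectangular body: A = 90 × 150 = 13500.00, centroid at (45.00, 75.00).
semicircular top: A = ½π·45² = 3180.86, centroid at (45.00, 169.10).
triangular fin: A = ½·25·95 = 1187.50, centroid at (98.33, 31.67).
hole: A = −π·22² = -1520.53, centroid at (57.00, 40.00).
ΣA = 16347.83 in²
ΣAX̄ = (13500.00)(45.00) + (3180.86)(45.00) + (1187.50)(98.33) + (-1520.53)(57.00) = 780739.39 in³
ΣAȲ = (13500.00)(75.00) + (3180.86)(169.10) + (1187.50)(31.67) + (-1520.53)(40.00) = 1527162.32 in³
X̄ = 780739.39 / 16347.83 = 47.76 in
Ȳ = 1527162.32 / 16347.83 = 93.42 in

X̄ = 47.76 in, Ȳ = 93.42 in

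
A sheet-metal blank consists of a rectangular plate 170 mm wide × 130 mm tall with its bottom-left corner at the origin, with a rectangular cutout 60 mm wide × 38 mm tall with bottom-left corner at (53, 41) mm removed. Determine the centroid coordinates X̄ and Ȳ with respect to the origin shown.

X̄ = 85.23 mm, Ȳ = 65.58 mm

plate: A = 170 × 130 = 22100.00, centroid at (85.00, 65.00).
hole: A = −(60 × 38) = -2280.00, centroid at (83.00, 60.00).
ΣA = 19820.00 mm²
ΣAX̄ = (22100.00)(85.00) + (-2280.00)(83.00) = 1689260.00 mm³
ΣAȲ = (22100.00)(65.00) + (-2280.00)(60.00) = 1299700.00 mm³
X̄ = 1689260.00 / 19820.00 = 85.23 mm
Ȳ = 1299700.00 / 19820.00 = 65.58 mm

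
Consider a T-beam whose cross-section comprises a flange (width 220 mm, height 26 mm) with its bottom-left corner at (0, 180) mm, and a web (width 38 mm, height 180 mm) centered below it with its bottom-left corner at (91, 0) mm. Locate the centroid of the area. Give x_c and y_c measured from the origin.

x_c = 110.00 mm, y_c = 136.91 mm

web: A = 38 × 180 = 6840.00, centroid at (110.00, 90.00).
flange: A = 220 × 26 = 5720.00, centroid at (110.00, 193.00).
ΣA = 12560.00 mm², ΣAx_c = 1381600.00 mm³, ΣAy_c = 1719560.00 mm³.
x_c = 1381600.00/12560.00 = 110.00 mm; y_c = 1719560.00/12560.00 = 136.91 mm.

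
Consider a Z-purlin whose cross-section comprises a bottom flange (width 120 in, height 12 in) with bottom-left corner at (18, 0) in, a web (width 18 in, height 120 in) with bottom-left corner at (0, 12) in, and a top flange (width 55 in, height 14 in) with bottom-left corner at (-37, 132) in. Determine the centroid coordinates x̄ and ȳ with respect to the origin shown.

Part | A | x̄ᵢ | ȳᵢ | A·x̄ᵢ | A·ȳᵢ
bottom flange | 1440.00 | 78.00 | 6.00 | 112320.00 | 8640.00
web | 2160.00 | 9.00 | 72.00 | 19440.00 | 155520.00
top flange | 770.00 | -9.50 | 139.00 | -7315.00 | 107030.00
Σ | 4370.00 |  |  | 124445.00 | 271190.00
x̄ = 124445.00 / 4370.00 = 28.48 in
ȳ = 271190.00 / 4370.00 = 62.06 in

x̄ = 28.48 in, ȳ = 62.06 in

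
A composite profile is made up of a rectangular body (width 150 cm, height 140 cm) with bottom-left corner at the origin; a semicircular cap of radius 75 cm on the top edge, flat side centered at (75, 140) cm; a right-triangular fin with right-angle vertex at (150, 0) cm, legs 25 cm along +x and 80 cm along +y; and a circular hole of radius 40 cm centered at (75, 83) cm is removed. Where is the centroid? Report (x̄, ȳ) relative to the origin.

x̄ = 78.23 cm, ȳ = 100.65 cm

rectangular body: A = 150 × 140 = 21000.00, centroid at (75.00, 70.00).
semicircular top: A = ½π·75² = 8835.73, centroid at (75.00, 171.83).
triangular fin: A = ½·25·80 = 1000.00, centroid at (158.33, 26.67).
hole: A = −π·40² = -5026.55, centroid at (75.00, 83.00).
ΣA = 25809.18 cm²
ΣAx̄ = (21000.00)(75.00) + (8835.73)(75.00) + (1000.00)(158.33) + (-5026.55)(75.00) = 2019021.92 cm³
ΣAȳ = (21000.00)(70.00) + (8835.73)(171.83) + (1000.00)(26.67) + (-5026.55)(83.00) = 2597715.27 cm³
x̄ = 2019021.92 / 25809.18 = 78.23 cm
ȳ = 2597715.27 / 25809.18 = 100.65 cm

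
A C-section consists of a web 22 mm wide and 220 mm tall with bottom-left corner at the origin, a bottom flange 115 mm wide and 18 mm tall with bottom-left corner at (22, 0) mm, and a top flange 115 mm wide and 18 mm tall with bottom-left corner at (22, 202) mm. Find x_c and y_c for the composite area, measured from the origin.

web: A = 22 × 220 = 4840.00, centroid at (11.00, 110.00).
bottom flange: A = 115 × 18 = 2070.00, centroid at (79.50, 9.00).
top flange: A = 115 × 18 = 2070.00, centroid at (79.50, 211.00).
ΣA = 8980.00 mm²
ΣAx_c = (4840.00)(11.00) + (2070.00)(79.50) + (2070.00)(79.50) = 382370.00 mm³
ΣAy_c = (4840.00)(110.00) + (2070.00)(9.00) + (2070.00)(211.00) = 987800.00 mm³
x_c = 382370.00 / 8980.00 = 42.58 mm
y_c = 987800.00 / 8980.00 = 110.00 mm

x_c = 42.58 mm, y_c = 110.00 mm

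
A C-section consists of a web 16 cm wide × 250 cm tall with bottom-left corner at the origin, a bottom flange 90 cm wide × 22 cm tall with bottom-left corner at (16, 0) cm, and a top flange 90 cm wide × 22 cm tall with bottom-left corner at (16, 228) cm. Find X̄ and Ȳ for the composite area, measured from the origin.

web: A = 16 × 250 = 4000.00, centroid at (8.00, 125.00).
bottom flange: A = 90 × 22 = 1980.00, centroid at (61.00, 11.00).
top flange: A = 90 × 22 = 1980.00, centroid at (61.00, 239.00).
ΣA = 7960.00 cm², ΣAX̄ = 273560.00 cm³, ΣAȲ = 995000.00 cm³.
X̄ = 273560.00/7960.00 = 34.37 cm; Ȳ = 995000.00/7960.00 = 125.00 cm.

X̄ = 34.37 cm, Ȳ = 125.00 cm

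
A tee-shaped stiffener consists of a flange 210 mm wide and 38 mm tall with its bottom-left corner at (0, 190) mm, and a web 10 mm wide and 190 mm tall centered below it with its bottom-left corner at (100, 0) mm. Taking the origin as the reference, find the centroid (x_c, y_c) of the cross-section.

x_c = 105.00 mm, y_c = 187.08 mm

Part | A | x̄ᵢ | ȳᵢ | A·x̄ᵢ | A·ȳᵢ
web | 1900.00 | 105.00 | 95.00 | 199500.00 | 180500.00
flange | 7980.00 | 105.00 | 209.00 | 837900.00 | 1667820.00
Σ | 9880.00 |  |  | 1037400.00 | 1848320.00
x_c = 1037400.00 / 9880.00 = 105.00 mm
y_c = 1848320.00 / 9880.00 = 187.08 mm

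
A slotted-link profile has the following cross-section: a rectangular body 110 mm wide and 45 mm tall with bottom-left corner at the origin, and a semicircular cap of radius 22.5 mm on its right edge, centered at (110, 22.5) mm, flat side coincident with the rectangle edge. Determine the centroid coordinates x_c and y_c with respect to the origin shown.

x_c = 63.93 mm, y_c = 22.50 mm

Part | A | x̄ᵢ | ȳᵢ | A·x̄ᵢ | A·ȳᵢ
rectangular body | 4950.00 | 55.00 | 22.50 | 272250.00 | 111375.00
semicircular end | 795.22 | 119.55 | 22.50 | 95067.47 | 17892.35
Σ | 5745.22 |  |  | 367317.47 | 129267.35
x_c = 367317.47 / 5745.22 = 63.93 mm
y_c = 129267.35 / 5745.22 = 22.50 mm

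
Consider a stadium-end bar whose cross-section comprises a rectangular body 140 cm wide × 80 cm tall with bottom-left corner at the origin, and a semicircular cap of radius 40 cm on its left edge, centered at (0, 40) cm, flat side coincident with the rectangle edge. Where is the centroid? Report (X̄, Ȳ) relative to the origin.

X̄ = 54.06 cm, Ȳ = 40.00 cm

Part | A | x̄ᵢ | ȳᵢ | A·x̄ᵢ | A·ȳᵢ
rectangular body | 11200.00 | 70.00 | 40.00 | 784000.00 | 448000.00
semicircular end | 2513.27 | -16.98 | 40.00 | -42666.67 | 100530.96
Σ | 13713.27 |  |  | 741333.33 | 548530.96
X̄ = 741333.33 / 13713.27 = 54.06 cm
Ȳ = 548530.96 / 13713.27 = 40.00 cm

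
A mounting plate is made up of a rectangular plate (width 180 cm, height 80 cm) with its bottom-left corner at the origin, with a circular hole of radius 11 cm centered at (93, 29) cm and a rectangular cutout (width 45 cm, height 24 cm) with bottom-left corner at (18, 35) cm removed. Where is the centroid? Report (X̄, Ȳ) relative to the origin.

Part | A | x̄ᵢ | ȳᵢ | A·x̄ᵢ | A·ȳᵢ
plate | 14400.00 | 90.00 | 40.00 | 1296000.00 | 576000.00
hole 1 | -380.13 | 93.00 | 29.00 | -35352.34 | -11023.85
hole 2 | -1080.00 | 40.50 | 47.00 | -43740.00 | -50760.00
Σ | 12939.87 |  |  | 1216907.66 | 514216.15
X̄ = 1216907.66 / 12939.87 = 94.04 cm
Ȳ = 514216.15 / 12939.87 = 39.74 cm

X̄ = 94.04 cm, Ȳ = 39.74 cm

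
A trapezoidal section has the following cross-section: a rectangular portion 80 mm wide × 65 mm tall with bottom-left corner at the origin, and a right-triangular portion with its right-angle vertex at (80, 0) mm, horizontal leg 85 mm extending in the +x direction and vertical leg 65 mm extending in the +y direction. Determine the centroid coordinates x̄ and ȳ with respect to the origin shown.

rectangular portion: A = 80 × 65 = 5200.00, centroid at (40.00, 32.50).
triangular portion: A = ½·85·65 = 2762.50, centroid at (108.33, 21.67).
ΣA = 7962.50 mm²
ΣAx̄ = (5200.00)(40.00) + (2762.50)(108.33) = 507270.83 mm³
ΣAȳ = (5200.00)(32.50) + (2762.50)(21.67) = 228854.17 mm³
x̄ = 507270.83 / 7962.50 = 63.71 mm
ȳ = 228854.17 / 7962.50 = 28.74 mm

x̄ = 63.71 mm, ȳ = 28.74 mm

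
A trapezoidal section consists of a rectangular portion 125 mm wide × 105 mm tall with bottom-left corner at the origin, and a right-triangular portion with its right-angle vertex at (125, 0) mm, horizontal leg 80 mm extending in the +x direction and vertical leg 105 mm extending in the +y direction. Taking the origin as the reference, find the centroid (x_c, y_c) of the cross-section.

x_c = 84.12 mm, y_c = 48.26 mm

Part | A | x̄ᵢ | ȳᵢ | A·x̄ᵢ | A·ȳᵢ
rectangular portion | 13125.00 | 62.50 | 52.50 | 820312.50 | 689062.50
triangular portion | 4200.00 | 151.67 | 35.00 | 637000.00 | 147000.00
Σ | 17325.00 |  |  | 1457312.50 | 836062.50
x_c = 1457312.50 / 17325.00 = 84.12 mm
y_c = 836062.50 / 17325.00 = 48.26 mm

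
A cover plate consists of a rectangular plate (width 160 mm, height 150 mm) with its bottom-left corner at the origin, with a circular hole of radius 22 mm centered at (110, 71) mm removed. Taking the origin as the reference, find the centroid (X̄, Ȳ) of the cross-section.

plate: A = 160 × 150 = 24000.00, centroid at (80.00, 75.00).
hole: A = −π·22² = -1520.53, centroid at (110.00, 71.00).
ΣA = 22479.47 mm², ΣAX̄ = 1752741.61 mm³, ΣAȲ = 1692042.31 mm³.
X̄ = 1752741.61/22479.47 = 77.97 mm; Ȳ = 1692042.31/22479.47 = 75.27 mm.

X̄ = 77.97 mm, Ȳ = 75.27 mm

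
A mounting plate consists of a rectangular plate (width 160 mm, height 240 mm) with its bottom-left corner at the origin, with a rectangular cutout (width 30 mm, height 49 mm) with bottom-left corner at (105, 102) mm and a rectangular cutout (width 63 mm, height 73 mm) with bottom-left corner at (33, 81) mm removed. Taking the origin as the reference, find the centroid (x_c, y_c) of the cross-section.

plate: A = 160 × 240 = 38400.00, centroid at (80.00, 120.00).
hole 1: A = −(30 × 49) = -1470.00, centroid at (120.00, 126.50).
hole 2: A = −(63 × 73) = -4599.00, centroid at (64.50, 117.50).
ΣA = 32331.00 mm²
ΣAx_c = (38400.00)(80.00) + (-1470.00)(120.00) + (-4599.00)(64.50) = 2598964.50 mm³
ΣAy_c = (38400.00)(120.00) + (-1470.00)(126.50) + (-4599.00)(117.50) = 3881662.50 mm³
x_c = 2598964.50 / 32331.00 = 80.39 mm
y_c = 3881662.50 / 32331.00 = 120.06 mm

x_c = 80.39 mm, y_c = 120.06 mm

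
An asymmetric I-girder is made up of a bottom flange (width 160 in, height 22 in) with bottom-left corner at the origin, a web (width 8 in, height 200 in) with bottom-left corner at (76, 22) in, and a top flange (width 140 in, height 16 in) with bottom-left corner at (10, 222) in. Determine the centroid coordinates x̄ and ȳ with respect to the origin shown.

x̄ = 80.00 in, ȳ = 101.78 in

bottom flange: A = 160 × 22 = 3520.00, centroid at (80.00, 11.00).
web: A = 8 × 200 = 1600.00, centroid at (80.00, 122.00).
top flange: A = 140 × 16 = 2240.00, centroid at (80.00, 230.00).
ΣA = 7360.00 in²
ΣAx̄ = (3520.00)(80.00) + (1600.00)(80.00) + (2240.00)(80.00) = 588800.00 in³
ΣAȳ = (3520.00)(11.00) + (1600.00)(122.00) + (2240.00)(230.00) = 749120.00 in³
x̄ = 588800.00 / 7360.00 = 80.00 in
ȳ = 749120.00 / 7360.00 = 101.78 in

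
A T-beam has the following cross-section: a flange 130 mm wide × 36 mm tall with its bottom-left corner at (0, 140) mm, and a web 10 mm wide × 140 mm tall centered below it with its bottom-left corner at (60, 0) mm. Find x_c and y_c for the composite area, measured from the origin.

web: A = 10 × 140 = 1400.00, centroid at (65.00, 70.00).
flange: A = 130 × 36 = 4680.00, centroid at (65.00, 158.00).
ΣA = 6080.00 mm²
ΣAx_c = (1400.00)(65.00) + (4680.00)(65.00) = 395200.00 mm³
ΣAy_c = (1400.00)(70.00) + (4680.00)(158.00) = 837440.00 mm³
x_c = 395200.00 / 6080.00 = 65.00 mm
y_c = 837440.00 / 6080.00 = 137.74 mm

x_c = 65.00 mm, y_c = 137.74 mm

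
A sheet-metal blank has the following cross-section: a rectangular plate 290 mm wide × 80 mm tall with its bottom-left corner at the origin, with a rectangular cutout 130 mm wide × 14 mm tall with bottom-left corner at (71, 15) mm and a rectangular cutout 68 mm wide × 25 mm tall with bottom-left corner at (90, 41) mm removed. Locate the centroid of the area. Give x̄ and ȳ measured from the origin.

x̄ = 147.65 mm, ȳ = 40.50 mm

Part | A | x̄ᵢ | ȳᵢ | A·x̄ᵢ | A·ȳᵢ
plate | 23200.00 | 145.00 | 40.00 | 3364000.00 | 928000.00
hole 1 | -1820.00 | 136.00 | 22.00 | -247520.00 | -40040.00
hole 2 | -1700.00 | 124.00 | 53.50 | -210800.00 | -90950.00
Σ | 19680.00 |  |  | 2905680.00 | 797010.00
x̄ = 2905680.00 / 19680.00 = 147.65 mm
ȳ = 797010.00 / 19680.00 = 40.50 mm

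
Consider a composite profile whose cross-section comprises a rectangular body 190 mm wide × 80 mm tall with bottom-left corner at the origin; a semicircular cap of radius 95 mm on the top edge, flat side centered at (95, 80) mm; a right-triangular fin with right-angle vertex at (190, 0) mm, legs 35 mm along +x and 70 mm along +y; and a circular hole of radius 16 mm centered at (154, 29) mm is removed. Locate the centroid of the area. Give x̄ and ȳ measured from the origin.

rectangular body: A = 190 × 80 = 15200.00, centroid at (95.00, 40.00).
semicircular top: A = ½π·95² = 14176.44, centroid at (95.00, 120.32).
triangular fin: A = ½·35·70 = 1225.00, centroid at (201.67, 23.33).
hole: A = −π·16² = -804.25, centroid at (154.00, 29.00).
ΣA = 29797.19 mm², ΣAx̄ = 2913949.02 mm³, ΣAȳ = 2318958.43 mm³.
x̄ = 2913949.02/29797.19 = 97.79 mm; ȳ = 2318958.43/29797.19 = 77.82 mm.

x̄ = 97.79 mm, ȳ = 77.82 mm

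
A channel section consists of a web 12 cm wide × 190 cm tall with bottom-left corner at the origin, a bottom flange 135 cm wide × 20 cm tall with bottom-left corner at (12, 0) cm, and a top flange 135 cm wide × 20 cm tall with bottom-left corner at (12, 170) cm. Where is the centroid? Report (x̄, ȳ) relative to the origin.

web: A = 12 × 190 = 2280.00, centroid at (6.00, 95.00).
bottom flange: A = 135 × 20 = 2700.00, centroid at (79.50, 10.00).
top flange: A = 135 × 20 = 2700.00, centroid at (79.50, 180.00).
ΣA = 7680.00 cm²
ΣAx̄ = (2280.00)(6.00) + (2700.00)(79.50) + (2700.00)(79.50) = 442980.00 cm³
ΣAȳ = (2280.00)(95.00) + (2700.00)(10.00) + (2700.00)(180.00) = 729600.00 cm³
x̄ = 442980.00 / 7680.00 = 57.68 cm
ȳ = 729600.00 / 7680.00 = 95.00 cm

x̄ = 57.68 cm, ȳ = 95.00 cm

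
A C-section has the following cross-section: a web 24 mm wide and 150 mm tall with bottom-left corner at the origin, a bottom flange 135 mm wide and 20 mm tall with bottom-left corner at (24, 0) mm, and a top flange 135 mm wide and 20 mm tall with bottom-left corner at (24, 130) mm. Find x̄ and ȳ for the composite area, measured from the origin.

web: A = 24 × 150 = 3600.00, centroid at (12.00, 75.00).
bottom flange: A = 135 × 20 = 2700.00, centroid at (91.50, 10.00).
top flange: A = 135 × 20 = 2700.00, centroid at (91.50, 140.00).
ΣA = 9000.00 mm²
ΣAx̄ = (3600.00)(12.00) + (2700.00)(91.50) + (2700.00)(91.50) = 537300.00 mm³
ΣAȳ = (3600.00)(75.00) + (2700.00)(10.00) + (2700.00)(140.00) = 675000.00 mm³
x̄ = 537300.00 / 9000.00 = 59.70 mm
ȳ = 675000.00 / 9000.00 = 75.00 mm

x̄ = 59.70 mm, ȳ = 75.00 mm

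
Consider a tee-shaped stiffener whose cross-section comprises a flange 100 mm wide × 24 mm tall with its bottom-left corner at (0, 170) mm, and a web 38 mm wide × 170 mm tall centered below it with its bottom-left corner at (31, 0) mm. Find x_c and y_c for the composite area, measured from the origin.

web: A = 38 × 170 = 6460.00, centroid at (50.00, 85.00).
flange: A = 100 × 24 = 2400.00, centroid at (50.00, 182.00).
ΣA = 8860.00 mm², ΣAx_c = 443000.00 mm³, ΣAy_c = 985900.00 mm³.
x_c = 443000.00/8860.00 = 50.00 mm; y_c = 985900.00/8860.00 = 111.28 mm.

x_c = 50.00 mm, y_c = 111.28 mm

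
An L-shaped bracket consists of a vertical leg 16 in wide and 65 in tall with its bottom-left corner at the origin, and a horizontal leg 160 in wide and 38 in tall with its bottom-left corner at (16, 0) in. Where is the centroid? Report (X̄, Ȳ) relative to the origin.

X̄ = 83.15 in, Ȳ = 20.97 in

vertical leg: A = 16 × 65 = 1040.00, centroid at (8.00, 32.50).
horizontal leg: A = 160 × 38 = 6080.00, centroid at (96.00, 19.00).
ΣA = 7120.00 in²
ΣAX̄ = (1040.00)(8.00) + (6080.00)(96.00) = 592000.00 in³
ΣAȲ = (1040.00)(32.50) + (6080.00)(19.00) = 149320.00 in³
X̄ = 592000.00 / 7120.00 = 83.15 in
Ȳ = 149320.00 / 7120.00 = 20.97 in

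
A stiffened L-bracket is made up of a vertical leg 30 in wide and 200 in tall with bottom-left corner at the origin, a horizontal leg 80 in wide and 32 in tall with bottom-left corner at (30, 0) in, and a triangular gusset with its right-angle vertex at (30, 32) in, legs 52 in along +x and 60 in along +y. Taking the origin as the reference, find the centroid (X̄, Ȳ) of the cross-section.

X̄ = 33.90 in, Ȳ = 71.35 in

vertical leg: A = 30 × 200 = 6000.00, centroid at (15.00, 100.00).
horizontal leg: A = 80 × 32 = 2560.00, centroid at (70.00, 16.00).
gusset: A = ½·52·60 = 1560.00, centroid at (47.33, 52.00).
ΣA = 10120.00 in²
ΣAX̄ = (6000.00)(15.00) + (2560.00)(70.00) + (1560.00)(47.33) = 343040.00 in³
ΣAȲ = (6000.00)(100.00) + (2560.00)(16.00) + (1560.00)(52.00) = 722080.00 in³
X̄ = 343040.00 / 10120.00 = 33.90 in
Ȳ = 722080.00 / 10120.00 = 71.35 in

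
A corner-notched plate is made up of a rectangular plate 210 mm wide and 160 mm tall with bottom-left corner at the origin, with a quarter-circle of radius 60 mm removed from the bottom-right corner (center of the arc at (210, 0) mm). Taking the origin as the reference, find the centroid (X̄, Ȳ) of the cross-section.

plate: A = 210 × 160 = 33600.00, centroid at (105.00, 80.00).
removed quarter-circle: A = −¼π·60² = -2827.43, centroid at (184.54, 25.46).
ΣA = 30772.57 mm², ΣAX̄ = 3006238.99 mm³, ΣAȲ = 2616000.00 mm³.
X̄ = 3006238.99/30772.57 = 97.69 mm; Ȳ = 2616000.00/30772.57 = 85.01 mm.

X̄ = 97.69 mm, Ȳ = 85.01 mm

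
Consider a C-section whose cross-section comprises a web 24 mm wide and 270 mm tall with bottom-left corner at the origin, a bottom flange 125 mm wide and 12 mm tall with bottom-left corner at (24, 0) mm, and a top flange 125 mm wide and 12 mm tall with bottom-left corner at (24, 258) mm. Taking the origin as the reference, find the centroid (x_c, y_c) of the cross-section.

web: A = 24 × 270 = 6480.00, centroid at (12.00, 135.00).
bottom flange: A = 125 × 12 = 1500.00, centroid at (86.50, 6.00).
top flange: A = 125 × 12 = 1500.00, centroid at (86.50, 264.00).
ΣA = 9480.00 mm²
ΣAx_c = (6480.00)(12.00) + (1500.00)(86.50) + (1500.00)(86.50) = 337260.00 mm³
ΣAy_c = (6480.00)(135.00) + (1500.00)(6.00) + (1500.00)(264.00) = 1279800.00 mm³
x_c = 337260.00 / 9480.00 = 35.58 mm
y_c = 1279800.00 / 9480.00 = 135.00 mm

x_c = 35.58 mm, y_c = 135.00 mm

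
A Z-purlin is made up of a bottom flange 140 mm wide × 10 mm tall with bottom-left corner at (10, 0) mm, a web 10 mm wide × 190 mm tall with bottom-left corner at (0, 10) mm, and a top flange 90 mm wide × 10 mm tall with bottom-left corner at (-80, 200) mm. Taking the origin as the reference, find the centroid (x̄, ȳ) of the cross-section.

bottom flange: A = 140 × 10 = 1400.00, centroid at (80.00, 5.00).
web: A = 10 × 190 = 1900.00, centroid at (5.00, 105.00).
top flange: A = 90 × 10 = 900.00, centroid at (-35.00, 205.00).
ΣA = 4200.00 mm², ΣAx̄ = 90000.00 mm³, ΣAȳ = 391000.00 mm³.
x̄ = 90000.00/4200.00 = 21.43 mm; ȳ = 391000.00/4200.00 = 93.10 mm.

x̄ = 21.43 mm, ȳ = 93.10 mm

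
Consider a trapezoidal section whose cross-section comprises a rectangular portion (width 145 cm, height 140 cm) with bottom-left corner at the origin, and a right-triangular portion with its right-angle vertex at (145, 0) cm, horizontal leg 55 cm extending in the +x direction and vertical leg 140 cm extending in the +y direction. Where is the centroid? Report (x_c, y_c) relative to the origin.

x_c = 86.98 cm, y_c = 66.28 cm

Part | A | x̄ᵢ | ȳᵢ | A·x̄ᵢ | A·ȳᵢ
rectangular portion | 20300.00 | 72.50 | 70.00 | 1471750.00 | 1421000.00
triangular portion | 3850.00 | 163.33 | 46.67 | 628833.33 | 179666.67
Σ | 24150.00 |  |  | 2100583.33 | 1600666.67
x_c = 2100583.33 / 24150.00 = 86.98 cm
y_c = 1600666.67 / 24150.00 = 66.28 cm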